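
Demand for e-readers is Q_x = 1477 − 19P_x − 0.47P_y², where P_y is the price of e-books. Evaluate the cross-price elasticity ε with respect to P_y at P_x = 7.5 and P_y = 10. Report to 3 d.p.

-0.073

At P_x = 7.5 and P_y = 10: Q_x = 1287.5.
∂Q_x/∂P_y = -0.94P_y = -0.94(10) = -9.4000.
ε = (∂Q_x/∂P_y)(P_y/Q_x) = -9.4000 × (10/1287.5) ≈ -0.073.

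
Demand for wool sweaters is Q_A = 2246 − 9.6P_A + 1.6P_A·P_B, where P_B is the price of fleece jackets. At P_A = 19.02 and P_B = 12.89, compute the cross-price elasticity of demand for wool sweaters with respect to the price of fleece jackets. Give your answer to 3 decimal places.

0.160

At P_A = 19.02 and P_B = 12.89: Q_A = 2455.676.
∂Q_A/∂P_B = 1.6P_A = 1.6(19.02) = 30.4320.
ε = (∂Q_A/∂P_B)(P_B/Q_A) = 30.4320 × (12.89/2455.676) ≈ 0.160.
ε > 0: substitutes.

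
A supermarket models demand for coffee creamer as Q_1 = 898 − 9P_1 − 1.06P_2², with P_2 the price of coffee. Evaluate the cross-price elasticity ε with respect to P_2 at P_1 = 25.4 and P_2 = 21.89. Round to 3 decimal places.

-6.291

At P_1 = 25.4 and P_2 = 21.89: Q_1 = 161.478.
∂Q_1/∂P_2 = -2.12P_2 = -2.12(21.89) = -46.4068.
ε = (∂Q_1/∂P_2)(P_2/Q_1) = -46.4068 × (21.89/161.478) ≈ -6.291.
ε < 0: complements.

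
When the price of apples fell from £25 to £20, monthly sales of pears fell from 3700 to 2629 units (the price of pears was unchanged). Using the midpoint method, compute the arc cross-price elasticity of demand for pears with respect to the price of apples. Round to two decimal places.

ΔQ_A = 2629 − 3700 = -1071; ΔP_B = 20 − 25 = -5.
Midpoints: Q̄_A = 3164.5, P̄_B = 22.50.
ε = (ΔQ_A/Q̄_A)/(ΔP_B/P̄_B) = (-1071/3164.5)/(-5/22.50) ≈ 1.52.

1.52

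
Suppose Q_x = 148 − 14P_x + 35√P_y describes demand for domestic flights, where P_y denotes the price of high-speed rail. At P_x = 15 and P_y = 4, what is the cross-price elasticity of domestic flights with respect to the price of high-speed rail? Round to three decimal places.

At P_x = 15 and P_y = 4: Q_x = 8.
∂Q_x/∂P_y = 35/(2√P_y) = 35/(2√4) = 8.7500.
ε = (∂Q_x/∂P_y)(P_y/Q_x) = 8.7500 × (4/8) ≈ 4.375.
ε > 0: substitutes.

4.375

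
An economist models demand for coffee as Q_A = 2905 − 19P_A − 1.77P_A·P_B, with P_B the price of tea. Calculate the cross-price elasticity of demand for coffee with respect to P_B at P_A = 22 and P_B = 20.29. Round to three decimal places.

-0.466

At P_A = 22 and P_B = 20.29: Q_A = 1696.907.
∂Q_A/∂P_B = -1.77P_A = -1.77(22) = -38.9400.
ε = (∂Q_A/∂P_B)(P_B/Q_A) = -38.9400 × (20.29/1696.907) ≈ -0.466.
ε < 0: complements.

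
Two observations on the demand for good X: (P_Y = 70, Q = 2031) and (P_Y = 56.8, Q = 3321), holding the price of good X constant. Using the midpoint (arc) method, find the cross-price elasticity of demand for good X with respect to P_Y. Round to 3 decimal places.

ΔQ_X = 3321 − 2031 = 1290; ΔP_Y = 56.8 − 70 = -13.2.
Midpoints: Q̄_X = 2676.0, P̄_Y = 63.40.
ε = (ΔQ_X/Q̄_X)/(ΔP_Y/P̄_Y) = (1290/2676.0)/(-13.2/63.40) ≈ -2.315.
ε < 0: good X and good Y are complements.

-2.315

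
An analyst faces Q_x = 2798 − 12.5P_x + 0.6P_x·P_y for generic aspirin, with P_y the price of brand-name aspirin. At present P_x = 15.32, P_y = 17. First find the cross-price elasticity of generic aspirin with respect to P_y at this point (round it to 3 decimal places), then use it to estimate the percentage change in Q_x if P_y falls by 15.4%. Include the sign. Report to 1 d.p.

At P_x = 15.32, P_y = 17: Q_x = 2762.764.
∂Q_x/∂P_y = 0.6P_x = 9.1920.
ε = (∂Q_x/∂P_y)(P_y/Q_x) = 9.1920 × 17/2762.764 ≈ 0.057.
%ΔQ_x ≈ ε × %ΔP_y = 0.057 × (-15.4%) = -0.9%.

-0.9%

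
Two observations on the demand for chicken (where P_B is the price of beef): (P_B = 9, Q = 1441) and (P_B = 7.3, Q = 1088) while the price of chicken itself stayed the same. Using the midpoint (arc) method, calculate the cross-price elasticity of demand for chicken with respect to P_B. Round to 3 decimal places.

1.338

ΔQ_A = 1088 − 1441 = -353; ΔP_B = 7.3 − 9 = -1.7.
Midpoints: Q̄_A = 1264.5, P̄_B = 8.15.
ε = (ΔQ_A/Q̄_A)/(ΔP_B/P̄_B) = (-353/1264.5)/(-1.7/8.15) ≈ 1.338.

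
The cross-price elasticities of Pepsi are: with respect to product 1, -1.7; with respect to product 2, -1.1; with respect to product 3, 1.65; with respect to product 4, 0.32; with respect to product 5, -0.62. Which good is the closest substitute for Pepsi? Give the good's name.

product 3

Substitutes have ε > 0. Among the positive values, 1.65 (product 3) is largest.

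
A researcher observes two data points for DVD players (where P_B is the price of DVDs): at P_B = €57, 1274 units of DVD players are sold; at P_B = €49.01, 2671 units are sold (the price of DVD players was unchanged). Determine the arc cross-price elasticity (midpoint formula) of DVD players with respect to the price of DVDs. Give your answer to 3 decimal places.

-4.698

ΔQ_A = 2671 − 1274 = 1397; ΔP_B = 49.01 − 57 = -7.99.
Midpoints: Q̄_A = 1972.5, P̄_B = 53.00.
ε = (ΔQ_A/Q̄_A)/(ΔP_B/P̄_B) = (1397/1972.5)/(-7.99/53.00) ≈ -4.698.
ε < 0: DVD players and DVDs are complements.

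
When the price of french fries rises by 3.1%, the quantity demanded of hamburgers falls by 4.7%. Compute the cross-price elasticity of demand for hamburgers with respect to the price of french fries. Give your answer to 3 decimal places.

ε = (%ΔQ of hamburgers) / (%ΔP of french fries) = (-4.7%) / (3.1%) ≈ -1.516.
Negative cross-price elasticity: complements.

-1.516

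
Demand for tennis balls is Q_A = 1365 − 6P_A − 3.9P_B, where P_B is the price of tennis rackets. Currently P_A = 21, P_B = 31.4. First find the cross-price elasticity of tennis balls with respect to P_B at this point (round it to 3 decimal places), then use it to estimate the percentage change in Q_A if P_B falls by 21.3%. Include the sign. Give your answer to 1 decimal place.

At P_A = 21, P_B = 31.4: Q_A = 1116.54.
∂Q_A/∂P_B = -3.9.
ε = (∂Q_A/∂P_B)(P_B/Q_A) = -3.9000 × 31.4/1116.54 ≈ -0.110.
%ΔQ_A ≈ ε × %ΔP_B = -0.110 × (-21.3%) = 2.3%.

2.3%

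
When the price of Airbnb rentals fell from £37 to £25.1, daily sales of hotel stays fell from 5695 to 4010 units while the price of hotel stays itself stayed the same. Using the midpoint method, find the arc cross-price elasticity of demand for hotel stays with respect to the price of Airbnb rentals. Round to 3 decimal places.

0.906

ΔQ_A = 4010 − 5695 = -1685; ΔP_B = 25.1 − 37 = -11.9.
Midpoints: Q̄_A = 4852.5, P̄_B = 31.05.
ε = (ΔQ_A/Q̄_A)/(ΔP_B/P̄_B) = (-1685/4852.5)/(-11.9/31.05) ≈ 0.906.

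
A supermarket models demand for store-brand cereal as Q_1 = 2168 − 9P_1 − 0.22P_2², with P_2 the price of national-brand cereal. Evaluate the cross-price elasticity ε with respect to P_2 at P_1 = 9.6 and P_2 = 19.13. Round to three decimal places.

-0.080

At P_1 = 9.6 and P_2 = 19.13: Q_1 = 2001.089.
∂Q_1/∂P_2 = -0.44P_2 = -0.44(19.13) = -8.4172.
ε = (∂Q_1/∂P_2)(P_2/Q_1) = -8.4172 × (19.13/2001.089) ≈ -0.080.
ε < 0: complements.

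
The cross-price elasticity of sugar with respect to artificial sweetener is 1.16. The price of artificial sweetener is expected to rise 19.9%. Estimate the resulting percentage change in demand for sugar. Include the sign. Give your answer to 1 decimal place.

%ΔQ ≈ ε × %ΔP of artificial sweetener = 1.16 × (19.9%) = 23.1%.

23.1%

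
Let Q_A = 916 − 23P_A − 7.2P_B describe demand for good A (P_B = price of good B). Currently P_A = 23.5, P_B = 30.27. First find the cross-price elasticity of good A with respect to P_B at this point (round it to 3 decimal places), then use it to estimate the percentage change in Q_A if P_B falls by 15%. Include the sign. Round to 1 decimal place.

At P_A = 23.5, P_B = 30.27: Q_A = 157.556.
∂Q_A/∂P_B = -7.2.
ε = (∂Q_A/∂P_B)(P_B/Q_A) = -7.2000 × 30.27/157.556 ≈ -1.383.
%ΔQ_A ≈ ε × %ΔP_B = -1.383 × (-15%) = 20.7%.

20.7%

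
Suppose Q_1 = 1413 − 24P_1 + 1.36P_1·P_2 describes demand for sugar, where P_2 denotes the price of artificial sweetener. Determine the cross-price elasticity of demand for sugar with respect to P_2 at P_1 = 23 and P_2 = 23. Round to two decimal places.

0.46

At P_1 = 23 and P_2 = 23: Q_1 = 1580.44.
∂Q_1/∂P_2 = 1.36P_1 = 1.36(23) = 31.2800.
ε = (∂Q_1/∂P_2)(P_2/Q_1) = 31.2800 × (23/1580.44) ≈ 0.46.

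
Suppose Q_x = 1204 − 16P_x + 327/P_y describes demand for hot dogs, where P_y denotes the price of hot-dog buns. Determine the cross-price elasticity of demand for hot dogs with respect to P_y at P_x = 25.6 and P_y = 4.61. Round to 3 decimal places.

At P_x = 25.6 and P_y = 4.61: Q_x = 865.333.
∂Q_x/∂P_y = −327/P_y² = -15.3867.
ε = (∂Q_x/∂P_y)(P_y/Q_x) = -15.3867 × (4.61/865.333) ≈ -0.082.

-0.082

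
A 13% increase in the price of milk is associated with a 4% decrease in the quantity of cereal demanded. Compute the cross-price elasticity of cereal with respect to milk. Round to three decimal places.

ε = (%ΔQ of cereal) / (%ΔP of milk) = (-4%) / (13%) ≈ -0.308.
Negative cross-price elasticity: complements.

-0.308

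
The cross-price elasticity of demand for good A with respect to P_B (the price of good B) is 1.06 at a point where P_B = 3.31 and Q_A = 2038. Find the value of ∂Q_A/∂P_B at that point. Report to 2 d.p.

652.65

ε = (∂Q_A/∂P_B)·(P_B/Q_A) ⇒ ∂Q_A/∂P_B = ε·Q_A/P_B = 1.06 × 2038/3.31 ≈ 652.65.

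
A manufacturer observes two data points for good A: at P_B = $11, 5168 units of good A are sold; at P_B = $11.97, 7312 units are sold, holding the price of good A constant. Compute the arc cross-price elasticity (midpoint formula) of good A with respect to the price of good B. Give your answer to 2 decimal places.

4.07

ΔQ_A = 7312 − 5168 = 2144; ΔP_B = 11.97 − 11 = 0.97.
Midpoints: Q̄_A = 6240.0, P̄_B = 11.48.
ε = (ΔQ_A/Q̄_A)/(ΔP_B/P̄_B) = (2144/6240.0)/(0.97/11.48) ≈ 4.07.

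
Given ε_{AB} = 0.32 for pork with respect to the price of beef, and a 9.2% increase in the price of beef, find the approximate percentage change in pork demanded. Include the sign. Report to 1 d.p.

%ΔQ ≈ ε × %ΔP of beef = 0.32 × (9.2%) = 2.9%.

2.9%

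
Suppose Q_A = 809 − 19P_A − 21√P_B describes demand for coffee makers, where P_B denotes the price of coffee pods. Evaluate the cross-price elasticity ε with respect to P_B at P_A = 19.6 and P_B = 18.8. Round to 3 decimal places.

-0.132

At P_A = 19.6 and P_B = 18.8: Q_A = 345.546.
∂Q_A/∂P_B = -21/(2√P_B) = -21/(2√18.8) = -2.4216.
ε = (∂Q_A/∂P_B)(P_B/Q_A) = -2.4216 × (18.8/345.546) ≈ -0.132.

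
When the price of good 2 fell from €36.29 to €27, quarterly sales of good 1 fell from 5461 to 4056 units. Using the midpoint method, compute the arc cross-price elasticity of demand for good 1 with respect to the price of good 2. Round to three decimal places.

1.006

ΔQ_1 = 4056 − 5461 = -1405; ΔP_2 = 27 − 36.29 = -9.29.
Midpoints: Q̄_1 = 4758.5, P̄_2 = 31.64.
ε = (ΔQ_1/Q̄_1)/(ΔP_2/P̄_2) = (-1405/4758.5)/(-9.29/31.64) ≈ 1.006.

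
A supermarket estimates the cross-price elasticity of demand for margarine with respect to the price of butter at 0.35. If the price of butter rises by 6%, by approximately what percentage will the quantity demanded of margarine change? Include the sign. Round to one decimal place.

2.1%

%ΔQ ≈ ε × %ΔP of butter = 0.35 × (6%) = 2.1%.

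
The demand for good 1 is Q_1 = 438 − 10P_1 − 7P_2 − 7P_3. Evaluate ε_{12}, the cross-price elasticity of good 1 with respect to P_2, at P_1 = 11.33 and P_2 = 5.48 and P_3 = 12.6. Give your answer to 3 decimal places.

-0.194

At P_1 = 11.33 and P_2 = 5.48 and P_3 = 12.6: Q_1 = 198.14.
∂Q_1/∂P_2 = -7.
ε = (∂Q_1/∂P_2)(P_2/Q_1) = -7 × (5.48/198.14) ≈ -0.194.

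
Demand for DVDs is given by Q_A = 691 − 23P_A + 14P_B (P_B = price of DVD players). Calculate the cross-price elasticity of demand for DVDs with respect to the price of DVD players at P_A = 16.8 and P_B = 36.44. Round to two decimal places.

At P_A = 16.8 and P_B = 36.44: Q_A = 814.76.
∂Q_A/∂P_B = 14.
ε = (∂Q_A/∂P_B)(P_B/Q_A) = 14 × (36.44/814.76) ≈ 0.63.
Since ε > 0, DVDs and DVD players are substitutes.

0.63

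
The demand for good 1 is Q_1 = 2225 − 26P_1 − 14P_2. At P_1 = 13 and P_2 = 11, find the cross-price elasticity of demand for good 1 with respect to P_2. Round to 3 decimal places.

-0.089

At P_1 = 13 and P_2 = 11: Q_1 = 1733.
∂Q_1/∂P_2 = -14.
ε = (∂Q_1/∂P_2)(P_2/Q_1) = -14 × (11/1733) ≈ -0.089.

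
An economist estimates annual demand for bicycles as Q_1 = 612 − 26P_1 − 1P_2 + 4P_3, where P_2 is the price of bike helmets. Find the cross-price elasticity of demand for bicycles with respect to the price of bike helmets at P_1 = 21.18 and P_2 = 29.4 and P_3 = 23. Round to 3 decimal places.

At P_1 = 21.18 and P_2 = 29.4 and P_3 = 23: Q_1 = 123.92.
∂Q_1/∂P_2 = -1.
ε = (∂Q_1/∂P_2)(P_2/Q_1) = -1 × (29.4/123.92) ≈ -0.237.
Since ε < 0, bicycles and bike helmets are complements.

-0.237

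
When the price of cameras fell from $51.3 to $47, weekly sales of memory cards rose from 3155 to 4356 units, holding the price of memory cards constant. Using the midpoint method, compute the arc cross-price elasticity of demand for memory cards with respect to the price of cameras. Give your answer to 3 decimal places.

ΔQ_A = 4356 − 3155 = 1201; ΔP_B = 47 − 51.3 = -4.3.
Midpoints: Q̄_A = 3755.5, P̄_B = 49.15.
ε = (ΔQ_A/Q̄_A)/(ΔP_B/P̄_B) = (1201/3755.5)/(-4.3/49.15) ≈ -3.655.
ε < 0: memory cards and cameras are complements.

-3.655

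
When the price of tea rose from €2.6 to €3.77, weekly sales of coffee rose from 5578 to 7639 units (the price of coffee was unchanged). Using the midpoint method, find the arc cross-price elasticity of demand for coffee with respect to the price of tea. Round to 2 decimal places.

ΔQ_A = 7639 − 5578 = 2061; ΔP_B = 3.77 − 2.6 = 1.17.
Midpoints: Q̄_A = 6608.5, P̄_B = 3.19.
ε = (ΔQ_A/Q̄_A)/(ΔP_B/P̄_B) = (2061/6608.5)/(1.17/3.19) ≈ 0.85.

0.85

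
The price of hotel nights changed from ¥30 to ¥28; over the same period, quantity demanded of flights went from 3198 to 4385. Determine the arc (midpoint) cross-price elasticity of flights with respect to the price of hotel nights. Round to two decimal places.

ΔQ_A = 4385 − 3198 = 1187; ΔP_B = 28 − 30 = -2.
Midpoints: Q̄_A = 3791.5, P̄_B = 29.00.
ε = (ΔQ_A/Q̄_A)/(ΔP_B/P̄_B) = (1187/3791.5)/(-2/29.00) ≈ -4.54.
ε < 0: flights and hotel nights are complements.

-4.54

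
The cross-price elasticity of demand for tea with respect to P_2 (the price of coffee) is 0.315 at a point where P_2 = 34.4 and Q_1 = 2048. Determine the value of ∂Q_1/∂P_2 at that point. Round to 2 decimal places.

ε = (∂Q_1/∂P_2)·(P_2/Q_1) ⇒ ∂Q_1/∂P_2 = ε·Q_1/P_2 = 0.315 × 2048/34.4 ≈ 18.75.

18.75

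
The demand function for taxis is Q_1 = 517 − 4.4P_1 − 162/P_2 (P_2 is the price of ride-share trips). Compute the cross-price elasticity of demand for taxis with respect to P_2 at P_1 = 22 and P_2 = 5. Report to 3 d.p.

0.084

At P_1 = 22 and P_2 = 5: Q_1 = 387.8.
∂Q_1/∂P_2 = 162/P_2² = 6.4800.
ε = (∂Q_1/∂P_2)(P_2/Q_1) = 6.4800 × (5/387.8) ≈ 0.084.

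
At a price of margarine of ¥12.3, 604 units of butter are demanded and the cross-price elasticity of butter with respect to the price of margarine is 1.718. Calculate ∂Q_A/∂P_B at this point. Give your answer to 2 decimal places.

84.36

ε = (∂Q_A/∂P_B)·(P_B/Q_A) ⇒ ∂Q_A/∂P_B = ε·Q_A/P_B = 1.718 × 604/12.3 ≈ 84.36.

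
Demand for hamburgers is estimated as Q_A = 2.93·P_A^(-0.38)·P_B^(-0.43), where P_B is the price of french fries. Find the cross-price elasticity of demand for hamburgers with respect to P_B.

-0.43

In a log-linear (constant-elasticity) demand function, the coefficient on the exponent of P_B is the cross-price elasticity.
ε = -0.43. Negative, so hamburgers and french fries are complements.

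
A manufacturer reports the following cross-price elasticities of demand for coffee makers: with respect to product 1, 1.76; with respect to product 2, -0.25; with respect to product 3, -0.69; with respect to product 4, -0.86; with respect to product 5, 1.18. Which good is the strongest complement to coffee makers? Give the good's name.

product 4

Complements have ε < 0. The most negative value is -0.86 (product 4).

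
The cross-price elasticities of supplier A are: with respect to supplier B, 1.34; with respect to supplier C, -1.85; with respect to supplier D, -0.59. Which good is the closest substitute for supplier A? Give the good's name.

supplier B

Substitutes have ε > 0. Among the positive values, 1.34 (supplier B) is largest.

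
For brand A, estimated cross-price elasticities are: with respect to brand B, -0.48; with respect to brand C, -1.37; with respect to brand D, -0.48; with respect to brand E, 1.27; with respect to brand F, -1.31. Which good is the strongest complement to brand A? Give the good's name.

Complements have ε < 0. The most negative value is -1.37 (brand C).

brand C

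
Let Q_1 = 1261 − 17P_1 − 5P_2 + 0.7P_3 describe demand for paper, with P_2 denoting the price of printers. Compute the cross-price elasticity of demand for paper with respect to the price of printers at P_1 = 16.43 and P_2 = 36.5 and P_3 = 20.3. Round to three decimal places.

-0.224

At P_1 = 16.43 and P_2 = 36.5 and P_3 = 20.3: Q_1 = 813.4.
∂Q_1/∂P_2 = -5.
ε = (∂Q_1/∂P_2)(P_2/Q_1) = -5 × (36.5/813.4) ≈ -0.224.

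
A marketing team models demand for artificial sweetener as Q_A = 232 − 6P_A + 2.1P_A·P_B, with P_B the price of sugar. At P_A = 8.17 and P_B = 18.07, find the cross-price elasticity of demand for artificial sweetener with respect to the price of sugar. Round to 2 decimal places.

0.63

At P_A = 8.17 and P_B = 18.07: Q_A = 493.007.
∂Q_A/∂P_B = 2.1P_A = 2.1(8.17) = 17.1570.
ε = (∂Q_A/∂P_B)(P_B/Q_A) = 17.1570 × (18.07/493.007) ≈ 0.63.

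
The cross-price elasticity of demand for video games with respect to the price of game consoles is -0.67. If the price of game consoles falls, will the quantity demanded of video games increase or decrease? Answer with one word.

ε < 0 and the price of game consoles falls, so the quantity of video games moves in the opposite direction: it increases.

increase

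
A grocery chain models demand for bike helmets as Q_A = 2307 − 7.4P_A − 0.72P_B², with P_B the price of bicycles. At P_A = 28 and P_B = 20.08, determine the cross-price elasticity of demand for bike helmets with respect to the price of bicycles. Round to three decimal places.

-0.321

At P_A = 28 and P_B = 20.08: Q_A = 1809.491.
∂Q_A/∂P_B = -1.44P_B = -1.44(20.08) = -28.9152.
ε = (∂Q_A/∂P_B)(P_B/Q_A) = -28.9152 × (20.08/1809.491) ≈ -0.321.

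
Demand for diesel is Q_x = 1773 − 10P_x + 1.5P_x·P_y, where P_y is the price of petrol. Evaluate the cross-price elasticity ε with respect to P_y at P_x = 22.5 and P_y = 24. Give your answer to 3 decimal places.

At P_x = 22.5 and P_y = 24: Q_x = 2358.
∂Q_x/∂P_y = 1.5P_x = 1.5(22.5) = 33.7500.
ε = (∂Q_x/∂P_y)(P_y/Q_x) = 33.7500 × (24/2358) ≈ 0.344.
ε > 0: substitutes.

0.344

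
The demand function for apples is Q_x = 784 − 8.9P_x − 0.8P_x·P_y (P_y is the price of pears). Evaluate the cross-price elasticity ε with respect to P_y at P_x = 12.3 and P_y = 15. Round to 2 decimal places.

-0.28

At P_x = 12.3 and P_y = 15: Q_x = 526.93.
∂Q_x/∂P_y = -0.8P_x = -0.8(12.3) = -9.8400.
ε = (∂Q_x/∂P_y)(P_y/Q_x) = -9.8400 × (15/526.93) ≈ -0.28.
ε < 0: complements.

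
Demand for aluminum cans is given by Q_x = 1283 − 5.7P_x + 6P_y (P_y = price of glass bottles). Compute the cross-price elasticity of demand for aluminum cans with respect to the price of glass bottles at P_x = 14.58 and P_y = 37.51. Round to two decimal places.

At P_x = 14.58 and P_y = 37.51: Q_x = 1424.954.
∂Q_x/∂P_y = 6.
ε = (∂Q_x/∂P_y)(P_y/Q_x) = 6 × (37.51/1424.954) ≈ 0.16.
Since ε > 0, aluminum cans and glass bottles are substitutes.

0.16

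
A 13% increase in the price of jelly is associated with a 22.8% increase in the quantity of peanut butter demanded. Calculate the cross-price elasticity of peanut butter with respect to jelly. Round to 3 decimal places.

ε = (%ΔQ of peanut butter) / (%ΔP of jelly) = (22.8%) / (13%) ≈ 1.754.
Positive cross-price elasticity: substitutes.

1.754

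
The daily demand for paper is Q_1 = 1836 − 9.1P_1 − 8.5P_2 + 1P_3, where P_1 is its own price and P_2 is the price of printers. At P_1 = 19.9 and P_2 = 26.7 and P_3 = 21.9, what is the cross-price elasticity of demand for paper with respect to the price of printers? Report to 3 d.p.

At P_1 = 19.9 and P_2 = 26.7 and P_3 = 21.9: Q_1 = 1449.86.
∂Q_1/∂P_2 = -8.5.
ε = (∂Q_1/∂P_2)(P_2/Q_1) = -8.5 × (26.7/1449.86) ≈ -0.157.

-0.157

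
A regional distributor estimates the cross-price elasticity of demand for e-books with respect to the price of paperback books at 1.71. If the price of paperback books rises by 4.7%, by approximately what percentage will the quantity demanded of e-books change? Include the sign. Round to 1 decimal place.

%ΔQ ≈ ε × %ΔP of paperback books = 1.71 × (4.7%) = 8.0%.
Demand for e-books rises by about 8.0%.

8.0%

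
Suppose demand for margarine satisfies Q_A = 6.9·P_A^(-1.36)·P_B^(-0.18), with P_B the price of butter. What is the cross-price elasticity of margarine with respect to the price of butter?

-0.18

In a log-linear (constant-elasticity) demand function, the coefficient on the exponent of P_B is the cross-price elasticity.
ε = -0.18. Negative, so margarine and butter are complements.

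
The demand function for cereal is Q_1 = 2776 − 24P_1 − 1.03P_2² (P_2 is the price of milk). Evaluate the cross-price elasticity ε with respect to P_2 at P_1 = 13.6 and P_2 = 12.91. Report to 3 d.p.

-0.151

At P_1 = 13.6 and P_2 = 12.91: Q_1 = 2277.932.
∂Q_1/∂P_2 = -2.06P_2 = -2.06(12.91) = -26.5946.
ε = (∂Q_1/∂P_2)(P_2/Q_1) = -26.5946 × (12.91/2277.932) ≈ -0.151.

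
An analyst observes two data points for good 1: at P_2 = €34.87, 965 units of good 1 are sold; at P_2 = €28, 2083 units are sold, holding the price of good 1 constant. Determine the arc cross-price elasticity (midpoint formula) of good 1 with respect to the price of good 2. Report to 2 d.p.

ΔQ_1 = 2083 − 965 = 1118; ΔP_2 = 28 − 34.87 = -6.87.
Midpoints: Q̄_1 = 1524.0, P̄_2 = 31.43.
ε = (ΔQ_1/Q̄_1)/(ΔP_2/P̄_2) = (1118/1524.0)/(-6.87/31.43) ≈ -3.36.

-3.36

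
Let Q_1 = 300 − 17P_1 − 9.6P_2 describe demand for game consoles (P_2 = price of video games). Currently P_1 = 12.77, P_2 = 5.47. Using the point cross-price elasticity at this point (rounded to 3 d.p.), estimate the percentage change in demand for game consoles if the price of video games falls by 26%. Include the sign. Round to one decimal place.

44.9%

At P_1 = 12.77, P_2 = 5.47: Q_1 = 30.398.
∂Q_1/∂P_2 = -9.6.
ε = (∂Q_1/∂P_2)(P_2/Q_1) = -9.6000 × 5.47/30.398 ≈ -1.727.
%ΔQ_1 ≈ ε × %ΔP_2 = -1.727 × (-26%) = 44.9%.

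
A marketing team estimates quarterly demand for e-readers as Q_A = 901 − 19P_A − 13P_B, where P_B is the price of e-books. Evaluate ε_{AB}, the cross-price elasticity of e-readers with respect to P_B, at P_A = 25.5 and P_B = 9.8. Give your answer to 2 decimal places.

At P_A = 25.5 and P_B = 9.8: Q_A = 289.1.
∂Q_A/∂P_B = -13.
ε = (∂Q_A/∂P_B)(P_B/Q_A) = -13 × (9.8/289.1) ≈ -0.44.

-0.44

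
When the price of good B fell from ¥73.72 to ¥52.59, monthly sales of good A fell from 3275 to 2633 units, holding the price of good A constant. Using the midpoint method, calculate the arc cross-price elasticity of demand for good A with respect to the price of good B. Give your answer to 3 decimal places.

0.650

ΔQ_A = 2633 − 3275 = -642; ΔP_B = 52.59 − 73.72 = -21.13.
Midpoints: Q̄_A = 2954.0, P̄_B = 63.16.
ε = (ΔQ_A/Q̄_A)/(ΔP_B/P̄_B) = (-642/2954.0)/(-21.13/63.16) ≈ 0.650.
ε > 0: good A and good B are substitutes.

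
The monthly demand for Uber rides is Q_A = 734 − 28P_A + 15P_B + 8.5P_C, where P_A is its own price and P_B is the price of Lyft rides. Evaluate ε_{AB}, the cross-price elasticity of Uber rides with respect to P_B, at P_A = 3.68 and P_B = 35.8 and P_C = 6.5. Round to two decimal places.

0.44

At P_A = 3.68 and P_B = 35.8 and P_C = 6.5: Q_A = 1223.21.
∂Q_A/∂P_B = 15.
ε = (∂Q_A/∂P_B)(P_B/Q_A) = 15 × (35.8/1223.21) ≈ 0.44.
Since ε > 0, Uber rides and Lyft rides are substitutes.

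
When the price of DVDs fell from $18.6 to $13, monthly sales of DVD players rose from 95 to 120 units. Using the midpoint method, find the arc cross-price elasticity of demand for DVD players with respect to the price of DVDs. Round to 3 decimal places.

ΔQ_A = 120 − 95 = 25; ΔP_B = 13 − 18.6 = -5.6.
Midpoints: Q̄_A = 107.5, P̄_B = 15.80.
ε = (ΔQ_A/Q̄_A)/(ΔP_B/P̄_B) = (25/107.5)/(-5.6/15.80) ≈ -0.656.

-0.656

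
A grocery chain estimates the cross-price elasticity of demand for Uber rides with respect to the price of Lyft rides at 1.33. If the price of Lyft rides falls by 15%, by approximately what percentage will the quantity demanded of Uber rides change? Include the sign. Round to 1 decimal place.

-20.0%

%ΔQ ≈ ε × %ΔP of Lyft rides = 1.33 × (-15%) = -20.0%.
Demand for Uber rides falls by about 20.0%.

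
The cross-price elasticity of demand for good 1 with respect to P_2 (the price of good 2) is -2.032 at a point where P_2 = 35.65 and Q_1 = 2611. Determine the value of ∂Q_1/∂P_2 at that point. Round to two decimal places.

-148.82

ε = (∂Q_1/∂P_2)·(P_2/Q_1) ⇒ ∂Q_1/∂P_2 = ε·Q_1/P_2 = -2.032 × 2611/35.65 ≈ -148.82.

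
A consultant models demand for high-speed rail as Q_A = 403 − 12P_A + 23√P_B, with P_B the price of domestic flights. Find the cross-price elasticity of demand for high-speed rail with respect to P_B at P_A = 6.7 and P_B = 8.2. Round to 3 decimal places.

0.085

At P_A = 6.7 and P_B = 8.2: Q_A = 388.462.
∂Q_A/∂P_B = 23/(2√P_B) = 23/(2√8.2) = 4.0160.
ε = (∂Q_A/∂P_B)(P_B/Q_A) = 4.0160 × (8.2/388.462) ≈ 0.085.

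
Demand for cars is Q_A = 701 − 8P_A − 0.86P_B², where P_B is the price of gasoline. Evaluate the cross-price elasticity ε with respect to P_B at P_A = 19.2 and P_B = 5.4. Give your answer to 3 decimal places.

At P_A = 19.2 and P_B = 5.4: Q_A = 522.322.
∂Q_A/∂P_B = -1.72P_B = -1.72(5.4) = -9.2880.
ε = (∂Q_A/∂P_B)(P_B/Q_A) = -9.2880 × (5.4/522.322) ≈ -0.096.

-0.096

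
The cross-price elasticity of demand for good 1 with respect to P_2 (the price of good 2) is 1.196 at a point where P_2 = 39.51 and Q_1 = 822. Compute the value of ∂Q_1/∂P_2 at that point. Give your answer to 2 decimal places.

24.88

ε = (∂Q_1/∂P_2)·(P_2/Q_1) ⇒ ∂Q_1/∂P_2 = ε·Q_1/P_2 = 1.196 × 822/39.51 ≈ 24.88.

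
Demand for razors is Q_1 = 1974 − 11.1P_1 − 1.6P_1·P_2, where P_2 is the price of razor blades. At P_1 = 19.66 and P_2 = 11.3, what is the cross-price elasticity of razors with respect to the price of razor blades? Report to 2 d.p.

At P_1 = 19.66 and P_2 = 11.3: Q_1 = 1400.321.
∂Q_1/∂P_2 = -1.6P_1 = -1.6(19.66) = -31.4560.
ε = (∂Q_1/∂P_2)(P_2/Q_1) = -31.4560 × (11.3/1400.321) ≈ -0.25.

-0.25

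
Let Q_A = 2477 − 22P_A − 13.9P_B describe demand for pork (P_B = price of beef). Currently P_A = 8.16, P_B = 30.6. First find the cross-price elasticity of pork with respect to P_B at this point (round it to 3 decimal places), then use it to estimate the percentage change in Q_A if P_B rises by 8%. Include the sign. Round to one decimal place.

At P_A = 8.16, P_B = 30.6: Q_A = 1872.14.
∂Q_A/∂P_B = -13.9.
ε = (∂Q_A/∂P_B)(P_B/Q_A) = -13.9000 × 30.6/1872.14 ≈ -0.227.
%ΔQ_A ≈ ε × %ΔP_B = -0.227 × (8%) = -1.8%.

-1.8%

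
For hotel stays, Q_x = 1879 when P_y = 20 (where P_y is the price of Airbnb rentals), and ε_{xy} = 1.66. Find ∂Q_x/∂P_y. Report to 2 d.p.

ε = (∂Q_x/∂P_y)·(P_y/Q_x) ⇒ ∂Q_x/∂P_y = ε·Q_x/P_y = 1.66 × 1879/20 ≈ 155.96.

155.96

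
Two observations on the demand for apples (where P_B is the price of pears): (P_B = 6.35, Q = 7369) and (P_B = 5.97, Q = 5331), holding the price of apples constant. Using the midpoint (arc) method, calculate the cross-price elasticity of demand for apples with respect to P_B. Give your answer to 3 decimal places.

5.203

ΔQ_A = 5331 − 7369 = -2038; ΔP_B = 5.97 − 6.35 = -0.38.
Midpoints: Q̄_A = 6350.0, P̄_B = 6.16.
ε = (ΔQ_A/Q̄_A)/(ΔP_B/P̄_B) = (-2038/6350.0)/(-0.38/6.16) ≈ 5.203.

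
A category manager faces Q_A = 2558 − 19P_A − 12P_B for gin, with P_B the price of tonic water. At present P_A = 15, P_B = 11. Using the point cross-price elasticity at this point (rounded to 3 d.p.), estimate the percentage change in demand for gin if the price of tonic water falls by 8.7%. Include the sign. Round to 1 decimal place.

0.5%

At P_A = 15, P_B = 11: Q_A = 2141.
∂Q_A/∂P_B = -12.
ε = (∂Q_A/∂P_B)(P_B/Q_A) = -12.0000 × 11/2141 ≈ -0.062.
%ΔQ_A ≈ ε × %ΔP_B = -0.062 × (-8.7%) = 0.5%.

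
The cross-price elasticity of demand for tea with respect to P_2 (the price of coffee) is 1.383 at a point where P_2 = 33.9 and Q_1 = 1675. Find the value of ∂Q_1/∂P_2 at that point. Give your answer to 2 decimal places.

68.33

ε = (∂Q_1/∂P_2)·(P_2/Q_1) ⇒ ∂Q_1/∂P_2 = ε·Q_1/P_2 = 1.383 × 1675/33.9 ≈ 68.33.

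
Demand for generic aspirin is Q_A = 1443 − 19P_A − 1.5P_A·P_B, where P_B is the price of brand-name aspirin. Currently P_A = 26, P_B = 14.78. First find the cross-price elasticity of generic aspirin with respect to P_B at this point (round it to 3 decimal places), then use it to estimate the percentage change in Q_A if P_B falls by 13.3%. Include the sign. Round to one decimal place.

At P_A = 26, P_B = 14.78: Q_A = 372.58.
∂Q_A/∂P_B = -1.5P_A = -39.0000.
ε = (∂Q_A/∂P_B)(P_B/Q_A) = -39.0000 × 14.78/372.58 ≈ -1.547.
%ΔQ_A ≈ ε × %ΔP_B = -1.547 × (-13.3%) = 20.6%.

20.6%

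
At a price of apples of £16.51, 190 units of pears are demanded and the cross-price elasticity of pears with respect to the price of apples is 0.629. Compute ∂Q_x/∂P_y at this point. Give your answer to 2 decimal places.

ε = (∂Q_x/∂P_y)·(P_y/Q_x) ⇒ ∂Q_x/∂P_y = ε·Q_x/P_y = 0.629 × 190/16.51 ≈ 7.24.

7.24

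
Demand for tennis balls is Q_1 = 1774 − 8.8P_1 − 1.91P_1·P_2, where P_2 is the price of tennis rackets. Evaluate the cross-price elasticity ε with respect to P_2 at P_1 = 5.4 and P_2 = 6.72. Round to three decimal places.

-0.042

At P_1 = 5.4 and P_2 = 6.72: Q_1 = 1657.170.
∂Q_1/∂P_2 = -1.91P_1 = -1.91(5.4) = -10.3140.
ε = (∂Q_1/∂P_2)(P_2/Q_1) = -10.3140 × (6.72/1657.170) ≈ -0.042.
ε < 0: complements.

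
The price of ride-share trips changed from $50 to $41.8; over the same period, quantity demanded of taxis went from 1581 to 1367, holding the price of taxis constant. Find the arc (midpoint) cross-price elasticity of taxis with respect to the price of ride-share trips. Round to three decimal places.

0.813

ΔQ_A = 1367 − 1581 = -214; ΔP_B = 41.8 − 50 = -8.2.
Midpoints: Q̄_A = 1474.0, P̄_B = 45.90.
ε = (ΔQ_A/Q̄_A)/(ΔP_B/P̄_B) = (-214/1474.0)/(-8.2/45.90) ≈ 0.813.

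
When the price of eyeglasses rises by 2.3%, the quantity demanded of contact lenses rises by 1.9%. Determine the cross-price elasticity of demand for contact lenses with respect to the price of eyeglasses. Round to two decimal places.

ε = (%ΔQ of contact lenses) / (%ΔP of eyeglasses) = (1.9%) / (2.3%) ≈ 0.83.
Positive cross-price elasticity: substitutes.

0.83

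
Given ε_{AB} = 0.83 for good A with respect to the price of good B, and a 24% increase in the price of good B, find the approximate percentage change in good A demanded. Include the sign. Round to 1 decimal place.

%ΔQ ≈ ε × %ΔP of good B = 0.83 × (24%) = 19.9%.
Demand for good A rises by about 19.9%.

19.9%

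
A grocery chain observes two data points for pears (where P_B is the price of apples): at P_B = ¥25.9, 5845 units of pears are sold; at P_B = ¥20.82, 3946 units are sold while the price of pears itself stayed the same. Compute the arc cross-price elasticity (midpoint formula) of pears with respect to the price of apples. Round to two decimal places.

ΔQ_A = 3946 − 5845 = -1899; ΔP_B = 20.82 − 25.9 = -5.08.
Midpoints: Q̄_A = 4895.5, P̄_B = 23.36.
ε = (ΔQ_A/Q̄_A)/(ΔP_B/P̄_B) = (-1899/4895.5)/(-5.08/23.36) ≈ 1.78.
ε > 0: pears and apples are substitutes.

1.78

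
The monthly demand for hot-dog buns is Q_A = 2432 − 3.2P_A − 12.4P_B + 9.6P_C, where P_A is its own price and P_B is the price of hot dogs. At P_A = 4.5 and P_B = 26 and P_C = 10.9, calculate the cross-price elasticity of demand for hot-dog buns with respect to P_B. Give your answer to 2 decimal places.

-0.15

At P_A = 4.5 and P_B = 26 and P_C = 10.9: Q_A = 2199.84.
∂Q_A/∂P_B = -12.4.
ε = (∂Q_A/∂P_B)(P_B/Q_A) = -12.4 × (26/2199.84) ≈ -0.15.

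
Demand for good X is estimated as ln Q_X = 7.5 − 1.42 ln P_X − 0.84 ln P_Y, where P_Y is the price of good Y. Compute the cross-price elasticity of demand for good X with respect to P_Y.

-0.84

In a log-linear (constant-elasticity) demand function, the coefficient on ln P_Y is the cross-price elasticity.
ε = -0.84. Negative, so good X and good Y are complements.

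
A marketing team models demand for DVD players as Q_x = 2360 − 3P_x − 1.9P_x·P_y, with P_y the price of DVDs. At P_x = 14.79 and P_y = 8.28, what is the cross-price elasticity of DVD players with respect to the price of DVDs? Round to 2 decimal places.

At P_x = 14.79 and P_y = 8.28: Q_x = 2082.954.
∂Q_x/∂P_y = -1.9P_x = -1.9(14.79) = -28.1010.
ε = (∂Q_x/∂P_y)(P_y/Q_x) = -28.1010 × (8.28/2082.954) ≈ -0.11.
ε < 0: complements.

-0.11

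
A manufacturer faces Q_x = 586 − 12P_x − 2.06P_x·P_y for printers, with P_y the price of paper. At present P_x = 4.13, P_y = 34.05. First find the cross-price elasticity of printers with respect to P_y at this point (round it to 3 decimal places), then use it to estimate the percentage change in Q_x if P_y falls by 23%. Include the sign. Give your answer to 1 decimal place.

27.0%

At P_x = 4.13, P_y = 34.05: Q_x = 246.749.
∂Q_x/∂P_y = -2.06P_x = -8.5078.
ε = (∂Q_x/∂P_y)(P_y/Q_x) = -8.5078 × 34.05/246.749 ≈ -1.174.
%ΔQ_x ≈ ε × %ΔP_y = -1.174 × (-23%) = 27.0%.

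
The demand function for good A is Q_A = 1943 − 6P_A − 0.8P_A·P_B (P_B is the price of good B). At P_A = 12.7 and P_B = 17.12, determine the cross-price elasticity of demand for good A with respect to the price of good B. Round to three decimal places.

-0.103

At P_A = 12.7 and P_B = 17.12: Q_A = 1692.861.
∂Q_A/∂P_B = -0.8P_A = -0.8(12.7) = -10.1600.
ε = (∂Q_A/∂P_B)(P_B/Q_A) = -10.1600 × (17.12/1692.861) ≈ -0.103.
ε < 0: complements.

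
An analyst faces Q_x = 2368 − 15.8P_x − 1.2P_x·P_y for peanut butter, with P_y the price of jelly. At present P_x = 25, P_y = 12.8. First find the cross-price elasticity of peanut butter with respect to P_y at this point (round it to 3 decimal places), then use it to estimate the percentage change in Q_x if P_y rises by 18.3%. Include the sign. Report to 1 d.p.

-4.4%

At P_x = 25, P_y = 12.8: Q_x = 1589.
∂Q_x/∂P_y = -1.2P_x = -30.0000.
ε = (∂Q_x/∂P_y)(P_y/Q_x) = -30.0000 × 12.8/1589 ≈ -0.242.
%ΔQ_x ≈ ε × %ΔP_y = -0.242 × (18.3%) = -4.4%.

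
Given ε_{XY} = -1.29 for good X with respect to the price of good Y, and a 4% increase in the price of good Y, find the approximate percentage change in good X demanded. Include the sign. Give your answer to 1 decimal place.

-5.2%

%ΔQ ≈ ε × %ΔP of good Y = -1.29 × (4%) = -5.2%.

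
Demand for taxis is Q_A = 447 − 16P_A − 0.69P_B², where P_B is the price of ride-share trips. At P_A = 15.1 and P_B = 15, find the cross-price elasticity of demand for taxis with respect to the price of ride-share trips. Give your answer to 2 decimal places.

At P_A = 15.1 and P_B = 15: Q_A = 50.15.
∂Q_A/∂P_B = -1.38P_B = -1.38(15) = -20.7000.
ε = (∂Q_A/∂P_B)(P_B/Q_A) = -20.7000 × (15/50.15) ≈ -6.19.

-6.19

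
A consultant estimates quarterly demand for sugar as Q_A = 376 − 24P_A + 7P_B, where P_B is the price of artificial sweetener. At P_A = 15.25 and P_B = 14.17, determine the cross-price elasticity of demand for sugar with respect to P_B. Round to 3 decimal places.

0.908

At P_A = 15.25 and P_B = 14.17: Q_A = 109.19.
∂Q_A/∂P_B = 7.
ε = (∂Q_A/∂P_B)(P_B/Q_A) = 7 × (14.17/109.19) ≈ 0.908.
Since ε > 0, sugar and artificial sweetener are substitutes.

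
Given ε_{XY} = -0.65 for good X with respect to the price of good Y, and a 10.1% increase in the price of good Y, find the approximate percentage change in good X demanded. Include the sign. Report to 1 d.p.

-6.6%

%ΔQ ≈ ε × %ΔP of good Y = -0.65 × (10.1%) = -6.6%.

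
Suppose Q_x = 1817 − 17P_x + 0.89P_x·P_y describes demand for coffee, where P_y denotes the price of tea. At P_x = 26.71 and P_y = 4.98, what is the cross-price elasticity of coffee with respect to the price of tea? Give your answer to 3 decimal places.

0.080

At P_x = 26.71 and P_y = 4.98: Q_x = 1481.314.
∂Q_x/∂P_y = 0.89P_x = 0.89(26.71) = 23.7719.
ε = (∂Q_x/∂P_y)(P_y/Q_x) = 23.7719 × (4.98/1481.314) ≈ 0.080.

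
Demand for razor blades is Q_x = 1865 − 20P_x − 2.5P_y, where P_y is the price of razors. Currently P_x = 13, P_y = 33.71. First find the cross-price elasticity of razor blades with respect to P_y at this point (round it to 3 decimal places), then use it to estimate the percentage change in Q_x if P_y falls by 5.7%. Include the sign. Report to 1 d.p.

At P_x = 13, P_y = 33.71: Q_x = 1520.725.
∂Q_x/∂P_y = -2.5.
ε = (∂Q_x/∂P_y)(P_y/Q_x) = -2.5000 × 33.71/1520.725 ≈ -0.055.
%ΔQ_x ≈ ε × %ΔP_y = -0.055 × (-5.7%) = 0.3%.

0.3%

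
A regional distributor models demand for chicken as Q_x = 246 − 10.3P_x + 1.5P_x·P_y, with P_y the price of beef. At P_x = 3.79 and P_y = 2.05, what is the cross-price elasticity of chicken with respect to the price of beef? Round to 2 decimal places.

0.05

At P_x = 3.79 and P_y = 2.05: Q_x = 218.617.
∂Q_x/∂P_y = 1.5P_x = 1.5(3.79) = 5.6850.
ε = (∂Q_x/∂P_y)(P_y/Q_x) = 5.6850 × (2.05/218.617) ≈ 0.05.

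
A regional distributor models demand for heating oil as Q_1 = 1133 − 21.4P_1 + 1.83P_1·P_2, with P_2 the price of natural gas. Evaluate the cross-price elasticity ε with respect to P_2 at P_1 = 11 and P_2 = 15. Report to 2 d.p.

0.25

At P_1 = 11 and P_2 = 15: Q_1 = 1199.55.
∂Q_1/∂P_2 = 1.83P_1 = 1.83(11) = 20.1300.
ε = (∂Q_1/∂P_2)(P_2/Q_1) = 20.1300 × (15/1199.55) ≈ 0.25.
ε > 0: substitutes.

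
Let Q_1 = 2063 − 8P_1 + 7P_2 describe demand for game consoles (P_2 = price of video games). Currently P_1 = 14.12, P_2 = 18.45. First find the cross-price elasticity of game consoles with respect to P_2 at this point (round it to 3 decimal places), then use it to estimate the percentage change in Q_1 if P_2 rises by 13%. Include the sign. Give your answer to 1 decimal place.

0.8%

At P_1 = 14.12, P_2 = 18.45: Q_1 = 2079.19.
∂Q_1/∂P_2 = 7.
ε = (∂Q_1/∂P_2)(P_2/Q_1) = 7.0000 × 18.45/2079.19 ≈ 0.062.
%ΔQ_1 ≈ ε × %ΔP_2 = 0.062 × (13%) = 0.8%.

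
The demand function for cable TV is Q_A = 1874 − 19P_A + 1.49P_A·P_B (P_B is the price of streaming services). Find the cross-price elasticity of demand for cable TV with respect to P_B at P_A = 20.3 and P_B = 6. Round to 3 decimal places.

At P_A = 20.3 and P_B = 6: Q_A = 1669.782.
∂Q_A/∂P_B = 1.49P_A = 1.49(20.3) = 30.2470.
ε = (∂Q_A/∂P_B)(P_B/Q_A) = 30.2470 × (6/1669.782) ≈ 0.109.

0.109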